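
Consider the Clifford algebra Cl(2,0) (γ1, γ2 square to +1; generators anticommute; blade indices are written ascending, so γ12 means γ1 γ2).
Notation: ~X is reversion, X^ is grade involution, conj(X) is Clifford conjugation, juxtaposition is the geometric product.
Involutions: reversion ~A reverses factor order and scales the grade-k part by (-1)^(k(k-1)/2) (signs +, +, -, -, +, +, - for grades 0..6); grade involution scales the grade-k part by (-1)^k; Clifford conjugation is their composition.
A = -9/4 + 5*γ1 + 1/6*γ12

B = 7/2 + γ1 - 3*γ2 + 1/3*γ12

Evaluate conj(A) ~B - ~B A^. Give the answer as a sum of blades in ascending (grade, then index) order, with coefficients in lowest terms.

first term: -931/72 - 77/4*γ1 + 103/12*γ2 + 91/6*γ12
second term: -923/72 - 77/4*γ1 + 21/4*γ2 - 41/3*γ12
Answer: -1/9 + 10/3*γ2 + 173/6*γ12


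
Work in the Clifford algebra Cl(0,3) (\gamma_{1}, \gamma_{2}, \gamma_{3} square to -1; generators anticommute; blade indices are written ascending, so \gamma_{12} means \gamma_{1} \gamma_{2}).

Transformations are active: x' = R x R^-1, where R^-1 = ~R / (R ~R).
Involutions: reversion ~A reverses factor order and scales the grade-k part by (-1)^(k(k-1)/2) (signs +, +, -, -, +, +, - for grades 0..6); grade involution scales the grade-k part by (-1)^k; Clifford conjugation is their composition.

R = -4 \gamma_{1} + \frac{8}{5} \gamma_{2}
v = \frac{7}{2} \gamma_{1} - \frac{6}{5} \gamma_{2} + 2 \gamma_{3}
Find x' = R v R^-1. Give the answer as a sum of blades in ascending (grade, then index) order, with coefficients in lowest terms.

~R = -4 \gamma_{1} + \frac{8}{5} \gamma_{2}, and R ~R = -\frac{464}{25}, so R^-1 = ~R / (-\frac{464}{25}).
R v = \frac{398}{25} - \frac{4}{5} \gamma_{12} - 8 \gamma_{13} + \frac{16}{5} \gamma_{23}
Answer: \frac{195}{58} \gamma_{1} - \frac{224}{145} \gamma_{2} - 2 \gamma_{3}


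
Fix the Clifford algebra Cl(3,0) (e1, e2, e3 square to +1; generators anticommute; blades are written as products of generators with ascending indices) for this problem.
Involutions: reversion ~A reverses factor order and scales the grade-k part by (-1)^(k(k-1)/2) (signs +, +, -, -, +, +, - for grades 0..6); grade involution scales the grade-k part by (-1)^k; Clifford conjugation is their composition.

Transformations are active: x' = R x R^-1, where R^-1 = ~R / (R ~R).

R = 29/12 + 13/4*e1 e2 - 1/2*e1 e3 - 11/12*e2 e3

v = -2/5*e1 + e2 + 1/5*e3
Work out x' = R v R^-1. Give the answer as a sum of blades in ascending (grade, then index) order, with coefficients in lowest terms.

~R = 29/12 - 13/4*e1 e2 + 1/2*e1 e3 + 11/12*e2 e3, and R ~R = 2519/144, so R^-1 = ~R / (2519/144).
R v = 131/60*e1 + 53/15*e2 + 6/5*e3 + 91/60*e1 e2 e3
Answer: 10634/12595*e1 + 793/12595*e2 + 1751/2519*e3


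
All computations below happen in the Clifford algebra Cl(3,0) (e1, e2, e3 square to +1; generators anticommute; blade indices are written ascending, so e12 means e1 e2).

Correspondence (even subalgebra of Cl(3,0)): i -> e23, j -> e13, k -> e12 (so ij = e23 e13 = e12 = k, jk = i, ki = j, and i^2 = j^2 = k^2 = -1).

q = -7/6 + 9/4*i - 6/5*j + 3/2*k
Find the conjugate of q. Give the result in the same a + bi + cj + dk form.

In blades: q = -7/6 + 3/2*e12 - 6/5*e13 + 9/4*e23.
Quaternion conjugation is reversion on the even subalgebra: the scalar is fixed and every grade-2 blade flips sign, giving -7/6 - 3/2*e12 + 6/5*e13 - 9/4*e23; translating back:
Answer: -7/6 - 9/4*i + 6/5*j - 3/2*k


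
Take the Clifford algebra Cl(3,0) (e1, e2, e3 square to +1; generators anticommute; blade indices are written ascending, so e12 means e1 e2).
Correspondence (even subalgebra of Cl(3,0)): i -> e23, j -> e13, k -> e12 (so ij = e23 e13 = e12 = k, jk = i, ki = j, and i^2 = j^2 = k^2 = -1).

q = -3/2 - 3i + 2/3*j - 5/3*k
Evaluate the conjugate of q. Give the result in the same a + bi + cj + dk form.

In blades: q = -3/2 - 5/3*e12 + 2/3*e13 - 3*e23.
Quaternion conjugation is reversion on the even subalgebra: the scalar is fixed and every grade-2 blade flips sign, giving -3/2 + 5/3*e12 - 2/3*e13 + 3*e23; translating back:
Answer: -3/2 + 3i - 2/3*j + 5/3*k


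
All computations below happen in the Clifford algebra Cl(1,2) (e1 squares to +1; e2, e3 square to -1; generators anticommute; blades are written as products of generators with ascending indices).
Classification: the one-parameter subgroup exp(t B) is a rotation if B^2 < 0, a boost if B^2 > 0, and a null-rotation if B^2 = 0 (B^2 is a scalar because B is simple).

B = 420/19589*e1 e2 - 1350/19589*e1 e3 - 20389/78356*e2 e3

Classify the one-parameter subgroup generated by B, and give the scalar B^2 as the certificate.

B^2 term by term: the squares give (420/19589)^2*(e1 e2)^2 + (-1350/19589)^2*(e1 e3)^2 + (-20389/78356)^2*(e2 e3)^2 = 176400/383728921*(+1) + 1822500/383728921*(+1) + 415711321/6139662736*(-1) = -1/16 (each basis 2-blade squares to minus the product of its generators' squares); cross terms between blades sharing an index anticommute and cancel. So B^2 = -1/16.
Answer: rotation, certificate B^2 = -1/16. Because -1/16 is invariant under every versor sandwich, the classification follows from its sign alone.


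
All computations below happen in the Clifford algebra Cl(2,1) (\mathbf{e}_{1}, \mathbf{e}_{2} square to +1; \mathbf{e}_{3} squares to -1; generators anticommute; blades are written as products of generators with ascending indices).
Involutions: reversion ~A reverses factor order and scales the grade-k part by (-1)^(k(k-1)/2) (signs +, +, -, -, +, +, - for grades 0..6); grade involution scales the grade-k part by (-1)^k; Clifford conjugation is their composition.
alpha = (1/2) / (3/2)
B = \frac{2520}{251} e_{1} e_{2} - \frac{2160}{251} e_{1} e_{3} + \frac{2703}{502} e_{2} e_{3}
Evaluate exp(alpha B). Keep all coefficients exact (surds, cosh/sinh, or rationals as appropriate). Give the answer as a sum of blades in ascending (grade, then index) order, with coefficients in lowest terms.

B^2 term by term: the squares give (\frac{2520}{251})^2*(e_{1} e_{2})^2 + (-\frac{2160}{251})^2*(e_{1} e_{3})^2 + (\frac{2703}{502})^2*(e_{2} e_{3})^2 = \frac{6350400}{63001}*(-1) + \frac{4665600}{63001}*(+1) + \frac{7306209}{252004}*(+1) = \frac{9}{4} (each basis 2-blade squares to minus the product of its generators' squares); cross terms between blades sharing an index anticommute and cancel. So B^2 = \frac{9}{4}.
B^2 = \frac{9}{4} — the series telescopes hyperbolically here: l = \frac{3}{2}, alpha*l = \frac{1}{2}, so exp(alpha B) = cosh(\frac{1}{2}) + (sinh(\frac{1}{2})/(\frac{3}{2}))*B = \cosh{\left(\frac{1}{2} \right)} + (\frac{2 \sinh{\left(\frac{1}{2} \right)}}{3})*B.
Answer: \cosh{\left(\frac{1}{2} \right)} + \frac{1680 \sinh{\left(\frac{1}{2} \right)}}{251} e_{1} e_{2} - \frac{1440 \sinh{\left(\frac{1}{2} \right)}}{251} e_{1} e_{3} + \frac{901 \sinh{\left(\frac{1}{2} \right)}}{251} e_{2} e_{3}


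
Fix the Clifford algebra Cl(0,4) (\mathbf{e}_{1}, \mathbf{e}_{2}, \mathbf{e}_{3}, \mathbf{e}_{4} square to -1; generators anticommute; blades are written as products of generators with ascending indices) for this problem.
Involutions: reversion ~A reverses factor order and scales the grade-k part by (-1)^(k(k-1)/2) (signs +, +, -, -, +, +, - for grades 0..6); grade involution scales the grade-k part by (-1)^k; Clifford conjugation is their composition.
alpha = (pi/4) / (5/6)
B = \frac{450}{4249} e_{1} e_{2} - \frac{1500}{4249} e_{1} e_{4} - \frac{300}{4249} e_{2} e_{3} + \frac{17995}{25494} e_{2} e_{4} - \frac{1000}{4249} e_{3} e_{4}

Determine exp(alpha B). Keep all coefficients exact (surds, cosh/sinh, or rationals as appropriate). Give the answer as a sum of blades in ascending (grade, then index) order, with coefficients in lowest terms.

B^2 term by term: the squares give (\frac{450}{4249})^2*(e_{1} e_{2})^2 + (-\frac{1500}{4249})^2*(e_{1} e_{4})^2 + (-\frac{300}{4249})^2*(e_{2} e_{3})^2 + (\frac{17995}{25494})^2*(e_{2} e_{4})^2 + (-\frac{1000}{4249})^2*(e_{3} e_{4})^2 = \frac{202500}{18054001}*(-1) + \frac{2250000}{18054001}*(-1) + \frac{90000}{18054001}*(-1) + \frac{323820025}{649944036}*(-1) + \frac{1000000}{18054001}*(-1) = -\frac{25}{36} (each basis 2-blade squares to minus the product of its generators' squares); cross terms between blades sharing an index anticommute and cancel; the commuting (index-disjoint) pairs give grade-4 terms 2*c*c'*(blade product), which cancel blade by blade — e_{1} e_{2} e_{3} e_{4}: -\frac{900000}{18054001} + \frac{900000}{18054001} = 0 — confirming B is simple. So B^2 = -\frac{25}{36}.
B^2 = -\frac{25}{36} — since the square is negative, the closed form is circular: l = \frac{5}{6}, alpha*l = \frac{\pi}{4}, so exp(alpha B) = cos(\frac{\pi}{4}) + (sin(\frac{\pi}{4})/(\frac{5}{6}))*B = \frac{\sqrt{2}}{2} + (\frac{3 \sqrt{2}}{5})*B.
Answer: \frac{\sqrt{2}}{2} + \frac{270 \sqrt{2}}{4249} e_{1} e_{2} - \frac{900 \sqrt{2}}{4249} e_{1} e_{4} - \frac{180 \sqrt{2}}{4249} e_{2} e_{3} + \frac{3599 \sqrt{2}}{8498} e_{2} e_{4} - \frac{600 \sqrt{2}}{4249} e_{3} e_{4}


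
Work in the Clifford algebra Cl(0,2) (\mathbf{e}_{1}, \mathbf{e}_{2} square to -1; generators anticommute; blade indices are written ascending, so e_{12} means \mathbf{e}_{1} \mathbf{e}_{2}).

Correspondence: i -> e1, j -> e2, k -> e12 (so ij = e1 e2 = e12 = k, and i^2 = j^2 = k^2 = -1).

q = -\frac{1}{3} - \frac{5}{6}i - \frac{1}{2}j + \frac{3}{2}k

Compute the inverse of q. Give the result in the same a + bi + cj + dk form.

In blades: q = -\frac{1}{3} - \frac{5}{6} e_{1} - \frac{1}{2} e_{2} + \frac{3}{2} e_{12}.
With qbar = -\frac{1}{3} + \frac{5}{6} e_{1} + \frac{1}{2} e_{2} - \frac{3}{2} e_{12} (scalar fixed, mapped units negated), q qbar = \frac{119}{36} (the sum of squared coefficients), so q^-1 = qbar / (\frac{119}{36}) = -\frac{12}{119} + \frac{30}{119} e_{1} + \frac{18}{119} e_{2} - \frac{54}{119} e_{12}; translating back:
Answer: -\frac{12}{119} + \frac{30}{119}i + \frac{18}{119}j - \frac{54}{119}k


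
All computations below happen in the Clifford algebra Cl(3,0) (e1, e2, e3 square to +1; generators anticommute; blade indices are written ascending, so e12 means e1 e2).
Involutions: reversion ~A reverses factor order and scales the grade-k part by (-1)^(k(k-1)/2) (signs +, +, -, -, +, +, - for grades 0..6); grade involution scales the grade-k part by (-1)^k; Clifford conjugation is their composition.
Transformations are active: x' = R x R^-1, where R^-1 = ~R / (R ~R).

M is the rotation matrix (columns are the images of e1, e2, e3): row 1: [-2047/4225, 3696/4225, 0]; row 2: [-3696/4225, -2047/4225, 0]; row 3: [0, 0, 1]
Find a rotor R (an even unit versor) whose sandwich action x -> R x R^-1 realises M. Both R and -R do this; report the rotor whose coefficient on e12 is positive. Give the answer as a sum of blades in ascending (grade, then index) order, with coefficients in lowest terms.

Method: write R = a + b12*e12 + b13*e13 + b23*e23 with a^2 + b12^2 + b13^2 + b23^2 = 1 (so R^-1 = ~R). Expanding the columns R e_j ~R gives tr M = 4a^2 - 1 and, from the antisymmetric part, M21 - M12 = -4a*b12, M13 - M31 = 4a*b13, M32 - M23 = -4a*b23.
Here tr M = 131/4225, so a^2 = (1 + tr M)/4 = 1089/4225 and a = ±33/65. Taking a = 33/65: M21 - M12 = -7392/4225, M13 - M31 = 0, M32 - M23 = 0, giving b12 = 56/65, b13 = 0, b23 = 0, i.e. R = 33/65 + 56/65*e12.
Its e12 coefficient is already positive.
Answer: 33/65 + 56/65*e12. Key observation: the double cover Spin(3) -> SO(3) sends R and -R to the same matrix (trace 131/4225 here), so the stated sign of the e12 coefficient is what selects one sheet.


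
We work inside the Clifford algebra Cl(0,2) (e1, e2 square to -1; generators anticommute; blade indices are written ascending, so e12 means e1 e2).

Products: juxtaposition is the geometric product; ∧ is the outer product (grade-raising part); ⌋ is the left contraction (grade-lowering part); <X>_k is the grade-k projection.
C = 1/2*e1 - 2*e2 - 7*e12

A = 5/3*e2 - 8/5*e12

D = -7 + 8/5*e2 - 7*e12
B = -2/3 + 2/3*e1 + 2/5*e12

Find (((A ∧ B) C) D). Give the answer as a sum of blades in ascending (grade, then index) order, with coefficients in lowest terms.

step 1: -10/9*e2 - 2/45*e12
step 2: -38/15 + 346/45*e1 - 1/45*e2 + 5/9*e12
step 3: 4873/225 - 491/9*e1 + 11233/225*e2 + 1961/75*e12
Answer: 4873/225 - 491/9*e1 + 11233/225*e2 + 1961/75*e12


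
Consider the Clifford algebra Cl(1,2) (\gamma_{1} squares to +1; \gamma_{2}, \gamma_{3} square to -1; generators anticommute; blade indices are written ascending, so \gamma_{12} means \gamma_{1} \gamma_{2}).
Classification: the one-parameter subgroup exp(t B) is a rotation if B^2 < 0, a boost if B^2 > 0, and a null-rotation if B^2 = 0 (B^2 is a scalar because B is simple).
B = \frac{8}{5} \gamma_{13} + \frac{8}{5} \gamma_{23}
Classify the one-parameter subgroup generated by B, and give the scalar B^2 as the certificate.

B^2 term by term: the squares give (\frac{8}{5})^2*(\gamma_{13})^2 + (\frac{8}{5})^2*(\gamma_{23})^2 = \frac{64}{25}*(+1) + \frac{64}{25}*(-1) = 0 (each basis 2-blade squares to minus the product of its generators' squares); cross terms between blades sharing an index anticommute and cancel. So B^2 = 0.
Answer: null-rotation, certificate B^2 = 0. Check the certificate: B^2 = 0, and that sign is decisive whatever form B takes.


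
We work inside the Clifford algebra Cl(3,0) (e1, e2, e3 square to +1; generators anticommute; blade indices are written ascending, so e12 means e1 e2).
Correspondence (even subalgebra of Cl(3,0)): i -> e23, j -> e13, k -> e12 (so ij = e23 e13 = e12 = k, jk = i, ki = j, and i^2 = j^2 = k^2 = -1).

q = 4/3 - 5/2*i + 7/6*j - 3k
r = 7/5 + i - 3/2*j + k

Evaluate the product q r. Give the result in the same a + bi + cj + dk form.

In blades: q = 4/3 - 3*e12 + 7/6*e13 - 5/2*e23, r = 7/5 + e12 - 3/2*e13 + e23.
Distribute q over r term by term (generator squares from the signature, products reordered to ascending indices): (4/3)*r = 28/15 + 4/3*e12 - 2*e13 + 4/3*e23; (-3*e12)*r = 3 - 21/5*e12 - 3*e13 - 9/2*e23; (7/6*e13)*r = 7/4 - 7/6*e12 + 49/30*e13 + 7/6*e23; (-5/2*e23)*r = 5/2 + 15/4*e12 + 5/2*e13 - 7/2*e23.
Sum: 547/60 - 17/60*e12 - 13/15*e13 - 11/2*e23; translating back through the correspondence:
Answer: 547/60 - 11/2*i - 13/15*j - 17/60*k


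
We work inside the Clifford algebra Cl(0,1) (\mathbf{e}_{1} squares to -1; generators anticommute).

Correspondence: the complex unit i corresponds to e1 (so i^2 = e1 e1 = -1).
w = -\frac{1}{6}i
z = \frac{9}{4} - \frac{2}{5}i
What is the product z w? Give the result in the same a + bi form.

In blades: z = \frac{9}{4} - \frac{2}{5} e_{1}, w = -\frac{1}{6} e_{1}.
Distribute z over w term by term (generator squares from the signature, products reordered to ascending indices): (\frac{9}{4})*w = -\frac{3}{8} e_{1}; (-\frac{2}{5} e_{1})*w = -\frac{1}{15}.
Sum: -\frac{1}{15} - \frac{3}{8} e_{1}; translating back through the correspondence:
Answer: -\frac{1}{15} - \frac{3}{8}i


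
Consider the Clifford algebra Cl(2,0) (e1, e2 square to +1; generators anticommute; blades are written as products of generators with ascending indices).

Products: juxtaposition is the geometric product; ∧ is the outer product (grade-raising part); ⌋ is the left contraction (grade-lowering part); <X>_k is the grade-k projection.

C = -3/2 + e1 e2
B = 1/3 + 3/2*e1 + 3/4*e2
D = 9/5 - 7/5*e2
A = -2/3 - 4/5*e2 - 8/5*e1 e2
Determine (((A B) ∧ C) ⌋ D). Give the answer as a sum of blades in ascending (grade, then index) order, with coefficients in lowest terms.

step 1: -37/45 - 11/5*e1 + 49/30*e2 + 2/3*e1 e2
step 2: 37/30 + 33/10*e1 - 49/20*e2 - 82/45*e1 e2
step 3: 113/20 - 259/150*e2
Answer: 113/20 - 259/150*e2


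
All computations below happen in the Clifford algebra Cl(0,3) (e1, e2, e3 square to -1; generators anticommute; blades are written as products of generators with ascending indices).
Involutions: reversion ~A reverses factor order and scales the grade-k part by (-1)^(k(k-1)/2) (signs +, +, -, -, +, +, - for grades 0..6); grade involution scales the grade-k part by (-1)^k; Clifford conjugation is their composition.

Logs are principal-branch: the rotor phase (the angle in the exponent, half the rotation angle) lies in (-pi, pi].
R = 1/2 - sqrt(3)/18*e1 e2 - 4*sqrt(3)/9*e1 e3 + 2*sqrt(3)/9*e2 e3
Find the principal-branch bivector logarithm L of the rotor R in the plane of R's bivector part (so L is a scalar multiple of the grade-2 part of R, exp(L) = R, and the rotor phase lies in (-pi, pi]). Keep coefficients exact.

The scalar part of R is 1/2, which pins the rotor phase on the principal branch; dividing the bivector part by the sine of that phase recovers the unit plane, and L is the phase times that plane.
Concretely: cos(phase) = 1/2 gives phase = ±pi/3, and since phase/sin(phase) is even the sign is immaterial: L = (phase/sin(phase)) * <R>_2 = (2*sqrt(3)*pi/9) * <R>_2.
Answer: -pi/27*e1 e2 - 8*pi/27*e1 e3 + 4*pi/27*e2 e3


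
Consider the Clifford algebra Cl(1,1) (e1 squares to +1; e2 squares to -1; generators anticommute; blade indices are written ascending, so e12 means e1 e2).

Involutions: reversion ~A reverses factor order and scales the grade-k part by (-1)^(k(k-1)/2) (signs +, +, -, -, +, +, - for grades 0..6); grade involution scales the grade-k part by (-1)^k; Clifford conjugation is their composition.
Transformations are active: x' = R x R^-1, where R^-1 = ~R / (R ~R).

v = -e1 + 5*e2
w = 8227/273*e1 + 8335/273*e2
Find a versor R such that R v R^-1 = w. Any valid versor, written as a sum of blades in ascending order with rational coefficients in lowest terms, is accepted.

Construction: equal norms (both -24) license R = v + w = 7954/273*e1 + 9700/273*e2 — nothing changes along that direction, while (v - w)/2 changes sign, so v maps onto w.
Answer: 7954/273*e1 + 9700/273*e2


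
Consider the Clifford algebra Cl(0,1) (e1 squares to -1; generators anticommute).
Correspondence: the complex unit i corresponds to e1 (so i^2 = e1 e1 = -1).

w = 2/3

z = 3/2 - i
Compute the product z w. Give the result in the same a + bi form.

In blades: z = 3/2 - e1, w = 2/3.
Distribute z over w term by term (generator squares from the signature, products reordered to ascending indices): (3/2)*w = 1; (-e1)*w = -2/3*e1.
Sum: 1 - 2/3*e1; translating back through the correspondence:
Answer: 1 - 2/3*i


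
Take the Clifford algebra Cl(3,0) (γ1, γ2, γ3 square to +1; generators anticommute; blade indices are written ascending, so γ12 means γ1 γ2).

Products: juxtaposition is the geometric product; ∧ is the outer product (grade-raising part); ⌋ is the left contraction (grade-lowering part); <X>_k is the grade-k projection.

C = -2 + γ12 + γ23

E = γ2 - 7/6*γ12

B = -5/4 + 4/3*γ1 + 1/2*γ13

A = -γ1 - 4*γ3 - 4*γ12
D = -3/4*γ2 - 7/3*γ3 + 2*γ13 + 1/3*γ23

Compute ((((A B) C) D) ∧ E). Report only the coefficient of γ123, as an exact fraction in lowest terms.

step 1: -4/3 + 13/4*γ1 + 16/3*γ2 + 9/2*γ3 + 5*γ12 + 16/3*γ13 + 2*γ23
step 2: -13/3 - 71/6*γ1 - 143/12*γ2 - 11/3*γ3 - 50/3*γ12 - 23/3*γ13 + 31/4*γ123
step 3: 4727/144 + 1265/36*γ1 + 719/36*γ2 - 631/36*γ3 - 479/72*γ12 + 2765/144*γ13 + 1025/18*γ23 + 1909/36*γ123
step 4: 4727/144*γ2 - 2729/864*γ12 + 631/36*γ23 + 539/432*γ123
Answer: 539/432


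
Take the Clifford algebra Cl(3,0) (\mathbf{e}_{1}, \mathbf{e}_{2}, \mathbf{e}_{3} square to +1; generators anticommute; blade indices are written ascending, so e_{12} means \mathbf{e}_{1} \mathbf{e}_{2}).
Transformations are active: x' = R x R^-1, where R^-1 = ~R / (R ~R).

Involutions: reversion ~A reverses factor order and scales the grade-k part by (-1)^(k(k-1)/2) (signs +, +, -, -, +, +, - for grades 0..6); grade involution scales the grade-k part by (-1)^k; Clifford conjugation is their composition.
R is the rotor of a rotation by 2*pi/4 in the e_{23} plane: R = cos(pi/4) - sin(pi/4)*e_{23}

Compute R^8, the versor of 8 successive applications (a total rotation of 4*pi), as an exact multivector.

Half-angle bookkeeping: 8 applications in e_{23} add up to rotor phase 8*pi/4 = 2 \pi, so R^8 = cos(2 \pi) - sin(2 \pi)*e_{23}.
cos(2 \pi) = 1 and sin(2 \pi) = 0, so R^8 = 1. The total rotation 4*pi is 2 full turns, so every vector returns to itself, yet the rotor is +1, back on the identity sheet (an even number of 2*pi turns).
Answer: 1


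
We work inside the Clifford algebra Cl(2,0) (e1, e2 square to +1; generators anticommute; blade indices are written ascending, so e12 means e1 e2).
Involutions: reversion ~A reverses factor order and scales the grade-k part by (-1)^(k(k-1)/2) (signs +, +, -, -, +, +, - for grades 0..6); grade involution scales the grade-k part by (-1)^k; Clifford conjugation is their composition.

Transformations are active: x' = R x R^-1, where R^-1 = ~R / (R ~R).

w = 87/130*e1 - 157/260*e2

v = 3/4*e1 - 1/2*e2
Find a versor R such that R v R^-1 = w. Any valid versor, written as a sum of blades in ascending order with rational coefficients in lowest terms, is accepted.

Take R = v + w = 369/260*e1 - 287/260*e2. Because q(v) = q(w) = 13/16, conjugation by R sends v exactly to w.
Answer: 369/260*e1 - 287/260*e2


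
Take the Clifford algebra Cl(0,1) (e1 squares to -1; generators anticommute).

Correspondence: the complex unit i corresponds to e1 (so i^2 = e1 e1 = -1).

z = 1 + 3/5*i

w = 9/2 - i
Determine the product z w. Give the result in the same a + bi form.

In blades: z = 1 + 3/5*e1, w = 9/2 - e1.
Distribute z over w term by term (generator squares from the signature, products reordered to ascending indices): (1)*w = 9/2 - e1; (3/5*e1)*w = 3/5 + 27/10*e1.
Sum: 51/10 + 17/10*e1; translating back through the correspondence:
Answer: 51/10 + 17/10*i


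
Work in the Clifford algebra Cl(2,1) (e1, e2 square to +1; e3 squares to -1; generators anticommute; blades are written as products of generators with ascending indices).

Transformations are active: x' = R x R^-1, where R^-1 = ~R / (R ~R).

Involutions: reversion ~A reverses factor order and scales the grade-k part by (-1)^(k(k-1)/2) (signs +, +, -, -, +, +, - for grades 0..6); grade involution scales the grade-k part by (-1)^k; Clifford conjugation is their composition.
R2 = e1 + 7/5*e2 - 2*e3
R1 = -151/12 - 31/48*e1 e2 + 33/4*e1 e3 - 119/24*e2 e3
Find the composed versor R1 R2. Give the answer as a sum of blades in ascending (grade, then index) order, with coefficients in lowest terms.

Distribute over the terms of R2 (each basis-blade product reordered to ascending indices, repeated generators contracted through their squares):
R1 (e1) = -151/12*e1 + 31/48*e2 - 33/4*e3 - 119/24*e1 e2 e3
R1 (7/5*e2) = -217/240*e1 - 1057/60*e2 + 833/120*e3 - 231/20*e1 e2 e3
R1 (-2*e3) = 33/2*e1 - 119/12*e2 + 151/6*e3 + 31/24*e1 e2 e3
Summing the partial products and collecting blades:
Answer: 241/80*e1 - 2151/80*e2 + 2863/120*e3 - 913/60*e1 e2 e3


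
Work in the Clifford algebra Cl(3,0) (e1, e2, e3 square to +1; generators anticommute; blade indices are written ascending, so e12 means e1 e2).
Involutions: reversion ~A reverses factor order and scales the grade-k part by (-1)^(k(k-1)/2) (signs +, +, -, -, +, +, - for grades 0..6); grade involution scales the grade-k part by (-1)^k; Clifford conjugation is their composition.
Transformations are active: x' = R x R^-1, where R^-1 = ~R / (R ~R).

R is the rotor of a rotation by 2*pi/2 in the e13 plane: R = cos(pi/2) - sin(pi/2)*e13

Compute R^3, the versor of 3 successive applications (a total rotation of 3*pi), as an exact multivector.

Half-angle bookkeeping: 3 applications in e13 add up to rotor phase 3*pi/2 = 3*pi/2, so R^3 = cos(3*pi/2) - sin(3*pi/2)*e13.
cos(3*pi/2) = 0 and sin(3*pi/2) = -1, so R^3 = e13. The net rotation is 1*pi (after discarding 1 full turn, each of which contributes a factor -1 to the rotor); the rotor keeps the half-angle phase exactly.
Answer: e13


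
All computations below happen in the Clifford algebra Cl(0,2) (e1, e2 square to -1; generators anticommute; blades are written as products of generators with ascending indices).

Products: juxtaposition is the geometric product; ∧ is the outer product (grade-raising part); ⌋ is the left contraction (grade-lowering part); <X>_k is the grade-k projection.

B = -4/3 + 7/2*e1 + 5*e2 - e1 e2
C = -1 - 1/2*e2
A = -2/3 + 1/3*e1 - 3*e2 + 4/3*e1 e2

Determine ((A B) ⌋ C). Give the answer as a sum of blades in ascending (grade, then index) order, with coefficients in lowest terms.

step 1: 289/18 - 58/9*e1 + 17/3*e2 + 199/18*e1 e2
step 2: -119/9 - 289/36*e2
Answer: -119/9 - 289/36*e2


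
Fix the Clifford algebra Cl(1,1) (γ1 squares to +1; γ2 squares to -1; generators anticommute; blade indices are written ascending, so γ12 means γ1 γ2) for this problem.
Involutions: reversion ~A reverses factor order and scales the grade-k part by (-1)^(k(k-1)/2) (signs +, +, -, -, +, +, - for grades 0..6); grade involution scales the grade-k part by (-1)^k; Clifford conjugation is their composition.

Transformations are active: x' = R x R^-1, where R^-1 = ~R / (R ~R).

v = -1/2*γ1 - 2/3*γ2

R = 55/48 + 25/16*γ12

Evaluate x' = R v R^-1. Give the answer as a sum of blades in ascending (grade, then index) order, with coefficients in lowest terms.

~R = 55/48 - 25/16*γ12, and R ~R = -325/288, so R^-1 = ~R / (-325/288).
R v = 15/32*γ1 + 5/288*γ2
Answer: -47/104*γ1 + 197/312*γ2


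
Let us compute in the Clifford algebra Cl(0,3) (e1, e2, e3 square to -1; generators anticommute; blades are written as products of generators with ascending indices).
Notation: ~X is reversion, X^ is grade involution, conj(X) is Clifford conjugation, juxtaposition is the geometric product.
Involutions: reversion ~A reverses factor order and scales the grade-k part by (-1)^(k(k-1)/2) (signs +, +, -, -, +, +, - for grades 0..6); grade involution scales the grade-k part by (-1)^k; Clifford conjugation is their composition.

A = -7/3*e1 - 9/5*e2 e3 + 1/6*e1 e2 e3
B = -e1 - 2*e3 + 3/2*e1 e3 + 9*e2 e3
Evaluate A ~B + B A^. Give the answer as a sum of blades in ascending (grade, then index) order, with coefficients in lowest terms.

first term: -278/15 + 3/2*e1 - 77/20*e2 - 7/2*e3 - 71/30*e1 e2 + 14/3*e1 e3 + 1/6*e2 e3 + 114/5*e1 e2 e3
second term: 278/15 + 3/2*e1 + 67/20*e2 + 7/2*e3 - 91/30*e1 e2 + 14/3*e1 e3 - 1/6*e2 e3 + 114/5*e1 e2 e3
Answer: 3*e1 - 1/2*e2 - 27/5*e1 e2 + 28/3*e1 e3 + 228/5*e1 e2 e3


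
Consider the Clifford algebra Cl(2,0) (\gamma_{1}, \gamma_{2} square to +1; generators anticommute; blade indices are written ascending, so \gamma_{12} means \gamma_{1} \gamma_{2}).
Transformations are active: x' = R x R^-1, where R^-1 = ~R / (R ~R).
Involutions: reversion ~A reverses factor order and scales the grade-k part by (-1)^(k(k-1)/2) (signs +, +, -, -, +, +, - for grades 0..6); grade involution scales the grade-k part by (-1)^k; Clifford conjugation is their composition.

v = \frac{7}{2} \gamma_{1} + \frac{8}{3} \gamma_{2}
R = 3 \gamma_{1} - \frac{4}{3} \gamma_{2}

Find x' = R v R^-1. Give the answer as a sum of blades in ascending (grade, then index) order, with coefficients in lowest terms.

~R = 3 \gamma_{1} - \frac{4}{3} \gamma_{2}, and R ~R = \frac{97}{9}, so R^-1 = ~R / (\frac{97}{9}).
R v = \frac{125}{18} + \frac{38}{3} \gamma_{12}
Answer: \frac{71}{194} \gamma_{1} - \frac{1276}{291} \gamma_{2}


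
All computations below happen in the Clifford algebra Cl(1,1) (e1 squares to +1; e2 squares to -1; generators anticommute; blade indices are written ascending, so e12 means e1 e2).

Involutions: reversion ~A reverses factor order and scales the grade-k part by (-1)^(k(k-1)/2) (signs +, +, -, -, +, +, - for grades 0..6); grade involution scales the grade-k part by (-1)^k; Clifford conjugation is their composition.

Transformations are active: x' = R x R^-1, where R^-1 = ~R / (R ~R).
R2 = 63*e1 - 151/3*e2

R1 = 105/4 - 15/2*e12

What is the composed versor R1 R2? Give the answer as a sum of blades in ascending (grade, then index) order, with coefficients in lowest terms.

Distribute over the terms of R1 (each basis-blade product reordered to ascending indices, repeated generators contracted through their squares):
(105/4) R2 = 6615/4*e1 - 5285/4*e2
(-15/2*e12) R2 = -755/2*e1 + 945/2*e2
Summing the partial products and collecting blades:
Answer: 5105/4*e1 - 3395/4*e2


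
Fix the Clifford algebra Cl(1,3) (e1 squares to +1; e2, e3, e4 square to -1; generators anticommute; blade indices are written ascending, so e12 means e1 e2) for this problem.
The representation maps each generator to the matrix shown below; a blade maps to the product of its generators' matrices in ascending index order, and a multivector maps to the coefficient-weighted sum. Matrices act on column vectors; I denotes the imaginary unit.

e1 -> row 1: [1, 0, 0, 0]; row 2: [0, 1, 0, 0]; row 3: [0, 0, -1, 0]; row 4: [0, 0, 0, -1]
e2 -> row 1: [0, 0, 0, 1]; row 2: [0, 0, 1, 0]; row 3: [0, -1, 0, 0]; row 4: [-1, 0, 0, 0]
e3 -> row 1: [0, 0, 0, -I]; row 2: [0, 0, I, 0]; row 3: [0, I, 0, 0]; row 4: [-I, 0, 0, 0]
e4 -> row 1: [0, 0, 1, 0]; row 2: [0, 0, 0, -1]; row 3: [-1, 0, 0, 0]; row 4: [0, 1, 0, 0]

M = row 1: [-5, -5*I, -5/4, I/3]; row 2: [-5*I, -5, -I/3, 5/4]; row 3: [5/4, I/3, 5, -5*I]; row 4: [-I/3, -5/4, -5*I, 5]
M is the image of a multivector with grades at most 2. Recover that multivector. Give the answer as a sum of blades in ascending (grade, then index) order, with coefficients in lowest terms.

Method: the blade images are trace-orthogonal — tr(rho(e_A) rho(e_B)^-1) = 4 if A = B and 0 otherwise — and rho(e_A)^-1 = (e_A)^2 * rho(e_A) with (e_A)^2 = +1 or -1, so the coefficient of e_A in the preimage is (e_A)^2 * tr(M rho(e_A))/4.
Nonzero projections over blades of grade <= 2: e1: (e1)^2 = +1, tr(M rho(e1)) = -20, coefficient -5; e4: (e4)^2 = -1, tr(M rho(e4)) = 5, coefficient -5/4; e13: (e13)^2 = +1, tr(M rho(e13)) = -4/3, coefficient -1/3; e34: (e34)^2 = -1, tr(M rho(e34)) = -20, coefficient 5. Every other blade of grade <= 2 projects to 0.
Answer: -5*e1 - 5/4*e4 - 1/3*e13 + 5*e34


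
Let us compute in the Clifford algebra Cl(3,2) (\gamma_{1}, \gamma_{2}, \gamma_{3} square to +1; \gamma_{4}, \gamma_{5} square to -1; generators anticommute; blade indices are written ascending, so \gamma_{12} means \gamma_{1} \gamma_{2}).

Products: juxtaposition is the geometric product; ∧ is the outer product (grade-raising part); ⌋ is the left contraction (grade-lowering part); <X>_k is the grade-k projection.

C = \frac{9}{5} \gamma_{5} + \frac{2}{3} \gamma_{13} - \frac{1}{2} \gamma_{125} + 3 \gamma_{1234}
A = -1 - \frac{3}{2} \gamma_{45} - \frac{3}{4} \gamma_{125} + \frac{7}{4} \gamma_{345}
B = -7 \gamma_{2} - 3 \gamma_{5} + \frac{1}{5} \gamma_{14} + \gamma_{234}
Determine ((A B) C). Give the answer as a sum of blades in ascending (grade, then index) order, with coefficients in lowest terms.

step 1: 7 \gamma_{2} - \frac{9}{2} \gamma_{4} + 3 \gamma_{5} - \frac{9}{4} \gamma_{12} - \frac{1}{5} \gamma_{14} - \frac{111}{20} \gamma_{15} - \frac{7}{4} \gamma_{25} + \frac{21}{4} \gamma_{34} - \frac{7}{20} \gamma_{135} - \gamma_{234} - \frac{3}{2} \gamma_{235} + \frac{213}{20} \gamma_{245} + \frac{3}{4} \gamma_{1345} + \frac{49}{4} \gamma_{2345}
step 2: -\frac{27}{5} + \frac{2773}{200} \gamma_{1} + \frac{3}{8} \gamma_{2} - \frac{107}{120} \gamma_{5} + \frac{69}{4} \gamma_{12} + \frac{69}{50} \gamma_{13} - \frac{353}{40} \gamma_{14} - \frac{133}{4} \gamma_{15} + \frac{137}{40} \gamma_{23} - \frac{1917}{100} \gamma_{24} + \frac{297}{20} \gamma_{25} + \frac{397}{60} \gamma_{34} - \frac{37}{10} \gamma_{35} - \frac{43}{5} \gamma_{45} - \frac{109}{6} \gamma_{123} - \frac{2}{3} \gamma_{124} - \frac{101}{20} \gamma_{125} - \frac{1259}{40} \gamma_{134} - \frac{599}{20} \gamma_{135} + \frac{207}{50} \gamma_{145} - \frac{867}{40} \gamma_{234} - \frac{19}{20} \gamma_{245} + \frac{189}{20} \gamma_{345} + \frac{7}{6} \gamma_{1235} + \frac{125}{12} \gamma_{1245} + \frac{19}{4} \gamma_{1345} - \frac{369}{20} \gamma_{2345} - \frac{29}{40} \gamma_{12345}
Answer: -\frac{27}{5} + \frac{2773}{200} \gamma_{1} + \frac{3}{8} \gamma_{2} - \frac{107}{120} \gamma_{5} + \frac{69}{4} \gamma_{12} + \frac{69}{50} \gamma_{13} - \frac{353}{40} \gamma_{14} - \frac{133}{4} \gamma_{15} + \frac{137}{40} \gamma_{23} - \frac{1917}{100} \gamma_{24} + \frac{297}{20} \gamma_{25} + \frac{397}{60} \gamma_{34} - \frac{37}{10} \gamma_{35} - \frac{43}{5} \gamma_{45} - \frac{109}{6} \gamma_{123} - \frac{2}{3} \gamma_{124} - \frac{101}{20} \gamma_{125} - \frac{1259}{40} \gamma_{134} - \frac{599}{20} \gamma_{135} + \frac{207}{50} \gamma_{145} - \frac{867}{40} \gamma_{234} - \frac{19}{20} \gamma_{245} + \frac{189}{20} \gamma_{345} + \frac{7}{6} \gamma_{1235} + \frac{125}{12} \gamma_{1245} + \frac{19}{4} \gamma_{1345} - \frac{369}{20} \gamma_{2345} - \frac{29}{40} \gamma_{12345}


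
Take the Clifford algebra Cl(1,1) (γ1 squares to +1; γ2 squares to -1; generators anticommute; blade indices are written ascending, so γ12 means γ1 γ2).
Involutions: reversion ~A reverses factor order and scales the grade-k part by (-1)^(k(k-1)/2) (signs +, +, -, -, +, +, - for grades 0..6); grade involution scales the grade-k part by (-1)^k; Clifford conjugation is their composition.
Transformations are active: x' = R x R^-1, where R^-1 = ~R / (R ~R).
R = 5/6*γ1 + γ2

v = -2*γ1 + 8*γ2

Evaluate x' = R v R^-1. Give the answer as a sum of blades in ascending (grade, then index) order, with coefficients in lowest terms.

~R = 5/6*γ1 + γ2, and R ~R = -11/36, so R^-1 = ~R / (-11/36).
R v = -29/3 + 26/3*γ12
Answer: 602/11*γ1 + 608/11*γ2


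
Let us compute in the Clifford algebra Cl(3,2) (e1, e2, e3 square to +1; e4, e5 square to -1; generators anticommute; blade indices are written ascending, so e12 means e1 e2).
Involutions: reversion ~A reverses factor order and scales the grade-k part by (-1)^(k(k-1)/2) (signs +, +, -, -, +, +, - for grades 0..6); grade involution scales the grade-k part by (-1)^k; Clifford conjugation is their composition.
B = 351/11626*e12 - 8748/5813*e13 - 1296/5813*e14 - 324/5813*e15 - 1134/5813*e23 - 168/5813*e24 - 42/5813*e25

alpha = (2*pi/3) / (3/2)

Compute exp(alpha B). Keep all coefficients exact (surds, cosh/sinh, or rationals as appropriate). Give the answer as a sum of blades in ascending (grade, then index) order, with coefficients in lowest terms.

B^2 term by term: the squares give (351/11626)^2*(e12)^2 + (-8748/5813)^2*(e13)^2 + (-1296/5813)^2*(e14)^2 + (-324/5813)^2*(e15)^2 + (-1134/5813)^2*(e23)^2 + (-168/5813)^2*(e24)^2 + (-42/5813)^2*(e25)^2 = 123201/135163876*(-1) + 76527504/33790969*(-1) + 1679616/33790969*(+1) + 104976/33790969*(+1) + 1285956/33790969*(-1) + 28224/33790969*(+1) + 1764/33790969*(+1) = -9/4 (each basis 2-blade squares to minus the product of its generators' squares); cross terms between blades sharing an index anticommute and cancel; the commuting (index-disjoint) pairs give grade-4 terms 2*c*c'*(blade product), which cancel blade by blade — e1234: -2939328/33790969 + 2939328/33790969 = 0; e1235: -734832/33790969 + 734832/33790969 = 0; e1245: -108864/33790969 + 108864/33790969 = 0 — confirming B is simple. So B^2 = -9/4.
B^2 = -9/4 — the series telescopes trigonometrically here: l = 3/2, alpha*l = 2*pi/3, so exp(alpha B) = cos(2*pi/3) + (sin(2*pi/3)/(3/2))*B = -1/2 + (sqrt(3)/3)*B.
Answer: -1/2 + 117*sqrt(3)/11626*e12 - 2916*sqrt(3)/5813*e13 - 432*sqrt(3)/5813*e14 - 108*sqrt(3)/5813*e15 - 378*sqrt(3)/5813*e23 - 56*sqrt(3)/5813*e24 - 14*sqrt(3)/5813*e25


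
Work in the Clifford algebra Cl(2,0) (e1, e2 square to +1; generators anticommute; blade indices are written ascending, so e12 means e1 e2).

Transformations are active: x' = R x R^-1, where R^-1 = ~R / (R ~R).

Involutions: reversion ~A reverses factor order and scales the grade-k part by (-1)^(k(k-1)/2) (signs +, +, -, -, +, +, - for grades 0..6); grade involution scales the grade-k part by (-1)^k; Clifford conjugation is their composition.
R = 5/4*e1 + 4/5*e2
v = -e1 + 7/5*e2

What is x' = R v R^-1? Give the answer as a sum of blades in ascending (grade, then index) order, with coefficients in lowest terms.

~R = 5/4*e1 + 4/5*e2, and R ~R = 881/400, so R^-1 = ~R / (881/400).
R v = -13/100 + 51/20*e12
Answer: 751/881*e1 - 6583/4405*e2


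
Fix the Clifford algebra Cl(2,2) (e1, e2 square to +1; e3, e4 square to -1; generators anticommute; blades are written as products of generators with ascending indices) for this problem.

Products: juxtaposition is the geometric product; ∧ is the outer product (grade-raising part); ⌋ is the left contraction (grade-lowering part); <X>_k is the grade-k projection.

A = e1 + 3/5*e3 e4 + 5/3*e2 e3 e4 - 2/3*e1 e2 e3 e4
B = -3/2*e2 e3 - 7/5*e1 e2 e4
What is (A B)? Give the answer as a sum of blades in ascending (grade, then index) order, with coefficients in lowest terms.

step 1: 14/15*e3 - 5/2*e4 - 7/3*e1 e3 + e1 e4 - 23/10*e2 e4 - 33/50*e1 e2 e3
Answer: 14/15*e3 - 5/2*e4 - 7/3*e1 e3 + e1 e4 - 23/10*e2 e4 - 33/50*e1 e2 e3


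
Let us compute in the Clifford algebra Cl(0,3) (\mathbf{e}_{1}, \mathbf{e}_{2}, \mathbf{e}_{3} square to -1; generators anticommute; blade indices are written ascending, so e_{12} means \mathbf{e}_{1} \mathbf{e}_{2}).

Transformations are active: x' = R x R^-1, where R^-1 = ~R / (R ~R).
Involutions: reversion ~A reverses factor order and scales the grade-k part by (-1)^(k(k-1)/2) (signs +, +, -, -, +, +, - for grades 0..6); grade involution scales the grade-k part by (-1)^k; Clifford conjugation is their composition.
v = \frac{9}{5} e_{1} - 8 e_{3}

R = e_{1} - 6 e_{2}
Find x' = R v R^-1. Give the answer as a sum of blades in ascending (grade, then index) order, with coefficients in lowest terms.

~R = e_{1} - 6 e_{2}, and R ~R = -37, so R^-1 = ~R / (-37).
R v = -\frac{9}{5} + \frac{54}{5} e_{12} - 8 e_{13} + 48 e_{23}
Answer: -\frac{63}{37} e_{1} - \frac{108}{185} e_{2} + 8 e_{3}


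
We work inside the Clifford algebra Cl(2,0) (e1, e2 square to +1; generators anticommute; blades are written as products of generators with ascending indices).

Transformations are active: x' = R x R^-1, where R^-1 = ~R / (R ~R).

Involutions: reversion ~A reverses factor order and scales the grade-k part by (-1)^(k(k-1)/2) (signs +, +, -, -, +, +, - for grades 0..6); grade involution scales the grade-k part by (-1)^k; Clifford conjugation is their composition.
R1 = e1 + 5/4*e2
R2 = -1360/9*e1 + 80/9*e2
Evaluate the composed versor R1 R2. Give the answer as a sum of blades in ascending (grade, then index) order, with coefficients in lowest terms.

Distribute over the terms of R1 (each basis-blade product reordered to ascending indices, repeated generators contracted through their squares):
(e1) R2 = -1360/9 + 80/9*e1 e2
(5/4*e2) R2 = 100/9 + 1700/9*e1 e2
Summing the partial products and collecting blades:
Answer: -140 + 1780/9*e1 e2


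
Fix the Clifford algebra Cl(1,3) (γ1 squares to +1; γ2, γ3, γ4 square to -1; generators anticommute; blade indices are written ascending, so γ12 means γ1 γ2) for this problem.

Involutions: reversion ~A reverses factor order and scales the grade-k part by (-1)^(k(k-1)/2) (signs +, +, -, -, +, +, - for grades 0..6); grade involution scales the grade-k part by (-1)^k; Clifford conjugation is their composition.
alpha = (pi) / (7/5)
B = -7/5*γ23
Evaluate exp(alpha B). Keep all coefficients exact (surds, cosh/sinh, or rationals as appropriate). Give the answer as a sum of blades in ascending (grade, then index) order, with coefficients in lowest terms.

B^2 = (-7/5)^2*(γ23)^2 = 49/25*(-1) = -49/25 (a basis 2-blade squares to minus the product of its generators' squares).
B^2 = -49/25 — the negative square puts this in the circular regime; l = 7/5, alpha*l = pi, so exp(alpha B) = cos(pi) + (sin(pi)/(7/5))*B = -1 + (0)*B.
Answer: -1


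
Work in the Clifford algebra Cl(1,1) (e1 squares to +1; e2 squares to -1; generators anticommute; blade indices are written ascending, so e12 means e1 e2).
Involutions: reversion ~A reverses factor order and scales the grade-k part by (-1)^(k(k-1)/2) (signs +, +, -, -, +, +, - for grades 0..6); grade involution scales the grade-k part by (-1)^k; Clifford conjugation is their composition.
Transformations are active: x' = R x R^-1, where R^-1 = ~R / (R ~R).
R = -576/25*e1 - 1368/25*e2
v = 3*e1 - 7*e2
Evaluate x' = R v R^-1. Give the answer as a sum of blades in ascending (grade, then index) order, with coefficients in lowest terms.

~R = -576/25*e1 - 1368/25*e2, and R ~R = -1539648/625, so R^-1 = ~R / (-1539648/625).
R v = -11304/25 + 8136/25*e12
Answer: -3403/297*e1 - 3887/297*e2
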